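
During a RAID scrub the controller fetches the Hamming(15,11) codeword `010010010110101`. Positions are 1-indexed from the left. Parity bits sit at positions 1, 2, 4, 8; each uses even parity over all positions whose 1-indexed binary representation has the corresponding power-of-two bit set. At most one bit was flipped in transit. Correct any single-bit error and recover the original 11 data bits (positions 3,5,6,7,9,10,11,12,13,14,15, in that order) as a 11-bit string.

01000111101

s1: b1⊕b3⊕b5⊕b7⊕b9⊕b11⊕b13⊕b15 = 0⊕0⊕1⊕0⊕0⊕1⊕1⊕1 = 0
s2: b2⊕b3⊕b6⊕b7⊕b10⊕b11⊕b14⊕b15 = 1⊕0⊕0⊕0⊕1⊕1⊕0⊕1 = 0
s4: b4⊕b5⊕b6⊕b7⊕b12⊕b13⊕b14⊕b15 = 0⊕1⊕0⊕0⊕0⊕1⊕0⊕1 = 1
s8: b8⊕b9⊕b10⊕b11⊕b12⊕b13⊕b14⊕b15 = 1⊕0⊕1⊕1⊕0⊕1⊕0⊕1 = 1
Syndrome (s8...s1) = 1100 → position 12.
Flip bit 12: corrected codeword = 010010010111101
Data bits at positions 3,5,6,7,9,10,11,12,13,14,15: 01000111101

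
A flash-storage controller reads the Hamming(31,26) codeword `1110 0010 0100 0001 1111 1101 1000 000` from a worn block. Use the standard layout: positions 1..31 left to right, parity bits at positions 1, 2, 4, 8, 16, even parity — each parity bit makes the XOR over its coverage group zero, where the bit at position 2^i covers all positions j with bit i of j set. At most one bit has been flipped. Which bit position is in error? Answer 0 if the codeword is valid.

27

s1: b1⊕b3⊕b5⊕b7⊕b9⊕b11⊕b13⊕b15⊕b17⊕b19⊕b21⊕b23⊕b25⊕b27⊕b29⊕b31 = 1⊕1⊕0⊕1⊕0⊕0⊕0⊕0⊕1⊕1⊕1⊕0⊕1⊕0⊕0⊕0 = 1
s2: b2⊕b3⊕b6⊕b7⊕b10⊕b11⊕b14⊕b15⊕b18⊕b19⊕b22⊕b23⊕b26⊕b27⊕b30⊕b31 = 1⊕1⊕0⊕1⊕1⊕0⊕0⊕0⊕1⊕1⊕1⊕0⊕0⊕0⊕0⊕0 = 1
s4: b4⊕b5⊕b6⊕b7⊕b12⊕b13⊕b14⊕b15⊕b20⊕b21⊕b22⊕b23⊕b28⊕b29⊕b30⊕b31 = 0⊕0⊕0⊕1⊕0⊕0⊕0⊕0⊕1⊕1⊕1⊕0⊕0⊕0⊕0⊕0 = 0
s8: b8⊕b9⊕b10⊕b11⊕b12⊕b13⊕b14⊕b15⊕b24⊕b25⊕b26⊕b27⊕b28⊕b29⊕b30⊕b31 = 0⊕0⊕1⊕0⊕0⊕0⊕0⊕0⊕1⊕1⊕0⊕0⊕0⊕0⊕0⊕0 = 1
s16: b16⊕b17⊕b18⊕b19⊕b20⊕b21⊕b22⊕b23⊕b24⊕b25⊕b26⊕b27⊕b28⊕b29⊕b30⊕b31 = 1⊕1⊕1⊕1⊕1⊕1⊕1⊕0⊕1⊕1⊕0⊕0⊕0⊕0⊕0⊕0 = 1
Syndrome (s16...s1) = 11011 → position 27.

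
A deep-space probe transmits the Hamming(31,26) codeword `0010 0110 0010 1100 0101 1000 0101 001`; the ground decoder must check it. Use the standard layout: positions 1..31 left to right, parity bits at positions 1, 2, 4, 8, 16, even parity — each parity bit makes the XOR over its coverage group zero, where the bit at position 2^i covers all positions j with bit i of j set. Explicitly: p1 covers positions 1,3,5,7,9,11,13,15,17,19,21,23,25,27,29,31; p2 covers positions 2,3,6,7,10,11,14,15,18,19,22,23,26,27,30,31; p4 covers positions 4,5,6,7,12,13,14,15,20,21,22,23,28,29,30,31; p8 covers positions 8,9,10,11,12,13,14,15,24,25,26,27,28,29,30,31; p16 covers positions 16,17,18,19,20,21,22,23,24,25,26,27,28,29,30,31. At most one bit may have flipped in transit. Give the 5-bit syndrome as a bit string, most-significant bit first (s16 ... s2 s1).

00000

s1: b1⊕b3⊕b5⊕b7⊕b9⊕b11⊕b13⊕b15⊕b17⊕b19⊕b21⊕b23⊕b25⊕b27⊕b29⊕b31 = 0⊕1⊕0⊕1⊕0⊕1⊕1⊕0⊕0⊕0⊕1⊕0⊕0⊕0⊕0⊕1 = 0
s2: b2⊕b3⊕b6⊕b7⊕b10⊕b11⊕b14⊕b15⊕b18⊕b19⊕b22⊕b23⊕b26⊕b27⊕b30⊕b31 = 0⊕1⊕1⊕1⊕0⊕1⊕1⊕0⊕1⊕0⊕0⊕0⊕1⊕0⊕0⊕1 = 0
s4: b4⊕b5⊕b6⊕b7⊕b12⊕b13⊕b14⊕b15⊕b20⊕b21⊕b22⊕b23⊕b28⊕b29⊕b30⊕b31 = 0⊕0⊕1⊕1⊕0⊕1⊕1⊕0⊕1⊕1⊕0⊕0⊕1⊕0⊕0⊕1 = 0
s8: b8⊕b9⊕b10⊕b11⊕b12⊕b13⊕b14⊕b15⊕b24⊕b25⊕b26⊕b27⊕b28⊕b29⊕b30⊕b31 = 0⊕0⊕0⊕1⊕0⊕1⊕1⊕0⊕0⊕0⊕1⊕0⊕1⊕0⊕0⊕1 = 0
s16: b16⊕b17⊕b18⊕b19⊕b20⊕b21⊕b22⊕b23⊕b24⊕b25⊕b26⊕b27⊕b28⊕b29⊕b30⊕b31 = 0⊕0⊕1⊕0⊕1⊕1⊕0⊕0⊕0⊕0⊕1⊕0⊕1⊕0⊕0⊕1 = 0
Syndrome (s16...s1) = 00000 → position 0 (no error).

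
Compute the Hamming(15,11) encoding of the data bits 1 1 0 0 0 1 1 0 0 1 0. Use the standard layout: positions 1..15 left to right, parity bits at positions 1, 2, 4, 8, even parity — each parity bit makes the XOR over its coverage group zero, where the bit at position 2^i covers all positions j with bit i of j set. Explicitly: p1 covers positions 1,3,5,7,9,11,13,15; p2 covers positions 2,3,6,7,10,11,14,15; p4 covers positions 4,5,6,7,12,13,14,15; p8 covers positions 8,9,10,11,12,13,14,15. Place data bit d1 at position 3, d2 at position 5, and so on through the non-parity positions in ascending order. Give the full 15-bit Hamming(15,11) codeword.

Place data bits at non-power-of-two positions: b3=1, b5=1, b6=0, b7=0, b9=0, b10=1, b11=1, b12=0, b13=0, b14=1, b15=0.
p1 = XOR of data positions {3,5,7,9,11,13,15} = 1⊕1⊕0⊕0⊕1⊕0⊕0 = 1
p2 = XOR of data positions {3,6,7,10,11,14,15} = 1⊕0⊕0⊕1⊕1⊕1⊕0 = 0
p4 = XOR of data positions {5,6,7,12,13,14,15} = 1⊕0⊕0⊕0⊕0⊕1⊕0 = 0
p8 = XOR of data positions {9,10,11,12,13,14,15} = 0⊕1⊕1⊕0⊕0⊕1⊕0 = 1
Codeword b1..b15 = 101010010110010

101010010110010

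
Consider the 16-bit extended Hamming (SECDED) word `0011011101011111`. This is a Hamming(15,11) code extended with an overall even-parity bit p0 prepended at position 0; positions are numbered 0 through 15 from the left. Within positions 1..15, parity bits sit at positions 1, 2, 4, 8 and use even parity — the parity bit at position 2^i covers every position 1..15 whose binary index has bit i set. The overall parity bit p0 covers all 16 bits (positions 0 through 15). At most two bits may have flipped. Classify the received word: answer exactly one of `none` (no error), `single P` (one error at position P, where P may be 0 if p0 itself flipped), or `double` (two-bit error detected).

s1: b1⊕b3⊕b5⊕b7⊕b9⊕b11⊕b13⊕b15 = 0⊕1⊕1⊕1⊕1⊕1⊕1⊕1 = 1
s2: b2⊕b3⊕b6⊕b7⊕b10⊕b11⊕b14⊕b15 = 1⊕1⊕1⊕1⊕0⊕1⊕1⊕1 = 1
s4: b4⊕b5⊕b6⊕b7⊕b12⊕b13⊕b14⊕b15 = 0⊕1⊕1⊕1⊕1⊕1⊕1⊕1 = 1
s8: b8⊕b9⊕b10⊕b11⊕b12⊕b13⊕b14⊕b15 = 0⊕1⊕0⊕1⊕1⊕1⊕1⊕1 = 0
Syndrome (s8...s1) = 0111 → position 7.
Overall parity (XOR of all 16 bits, including p0): 0⊕0⊕1⊕1⊕0⊕1⊕1⊕1⊕0⊕1⊕0⊕1⊕1⊕1⊕1⊕1 = 1
Overall=1, syndrome position=7 → single-bit error at position 7.

single 7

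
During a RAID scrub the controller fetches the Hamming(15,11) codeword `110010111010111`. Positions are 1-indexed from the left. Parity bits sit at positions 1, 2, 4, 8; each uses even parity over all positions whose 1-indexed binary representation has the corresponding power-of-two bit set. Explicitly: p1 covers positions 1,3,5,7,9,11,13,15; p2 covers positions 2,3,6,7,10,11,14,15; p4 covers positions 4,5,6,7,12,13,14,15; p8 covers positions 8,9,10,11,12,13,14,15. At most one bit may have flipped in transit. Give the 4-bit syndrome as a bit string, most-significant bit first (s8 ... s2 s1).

s1: b1⊕b3⊕b5⊕b7⊕b9⊕b11⊕b13⊕b15 = 1⊕0⊕1⊕1⊕1⊕1⊕1⊕1 = 1
s2: b2⊕b3⊕b6⊕b7⊕b10⊕b11⊕b14⊕b15 = 1⊕0⊕0⊕1⊕0⊕1⊕1⊕1 = 1
s4: b4⊕b5⊕b6⊕b7⊕b12⊕b13⊕b14⊕b15 = 0⊕1⊕0⊕1⊕0⊕1⊕1⊕1 = 1
s8: b8⊕b9⊕b10⊕b11⊕b12⊕b13⊕b14⊕b15 = 1⊕1⊕0⊕1⊕0⊕1⊕1⊕1 = 0
Syndrome (s8...s1) = 0111 → position 7.

0111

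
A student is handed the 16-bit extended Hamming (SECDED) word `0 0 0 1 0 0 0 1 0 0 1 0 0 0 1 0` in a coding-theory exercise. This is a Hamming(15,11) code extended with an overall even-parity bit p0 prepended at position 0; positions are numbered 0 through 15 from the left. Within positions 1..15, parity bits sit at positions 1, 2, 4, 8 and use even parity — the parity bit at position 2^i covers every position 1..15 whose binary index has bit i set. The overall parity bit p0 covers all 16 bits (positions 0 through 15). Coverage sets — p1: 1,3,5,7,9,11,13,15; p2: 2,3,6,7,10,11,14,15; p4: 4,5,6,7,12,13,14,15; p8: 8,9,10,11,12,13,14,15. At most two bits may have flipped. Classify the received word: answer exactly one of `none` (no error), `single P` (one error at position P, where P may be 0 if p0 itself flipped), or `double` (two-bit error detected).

s1: b1⊕b3⊕b5⊕b7⊕b9⊕b11⊕b13⊕b15 = 0⊕1⊕0⊕1⊕0⊕0⊕0⊕0 = 0
s2: b2⊕b3⊕b6⊕b7⊕b10⊕b11⊕b14⊕b15 = 0⊕1⊕0⊕1⊕1⊕0⊕1⊕0 = 0
s4: b4⊕b5⊕b6⊕b7⊕b12⊕b13⊕b14⊕b15 = 0⊕0⊕0⊕1⊕0⊕0⊕1⊕0 = 0
s8: b8⊕b9⊕b10⊕b11⊕b12⊕b13⊕b14⊕b15 = 0⊕0⊕1⊕0⊕0⊕0⊕1⊕0 = 0
Syndrome (s8...s1) = 0000 → position 0 (no error).
Overall parity (XOR of all 16 bits, including p0): 0⊕0⊕0⊕1⊕0⊕0⊕0⊕1⊕0⊕0⊕1⊕0⊕0⊕0⊕1⊕0 = 0
Overall=0, syndrome position=0 → no error.

none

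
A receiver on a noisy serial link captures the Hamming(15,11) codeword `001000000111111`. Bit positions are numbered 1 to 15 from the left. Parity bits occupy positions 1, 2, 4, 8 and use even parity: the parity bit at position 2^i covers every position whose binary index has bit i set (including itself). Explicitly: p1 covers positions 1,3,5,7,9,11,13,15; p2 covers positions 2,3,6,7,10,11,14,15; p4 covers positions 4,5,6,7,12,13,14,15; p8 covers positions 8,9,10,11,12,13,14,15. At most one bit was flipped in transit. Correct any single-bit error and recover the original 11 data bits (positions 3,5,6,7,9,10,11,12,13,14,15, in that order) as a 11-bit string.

10000111111

s1: b1⊕b3⊕b5⊕b7⊕b9⊕b11⊕b13⊕b15 = 0⊕1⊕0⊕0⊕0⊕1⊕1⊕1 = 0
s2: b2⊕b3⊕b6⊕b7⊕b10⊕b11⊕b14⊕b15 = 0⊕1⊕0⊕0⊕1⊕1⊕1⊕1 = 1
s4: b4⊕b5⊕b6⊕b7⊕b12⊕b13⊕b14⊕b15 = 0⊕0⊕0⊕0⊕1⊕1⊕1⊕1 = 0
s8: b8⊕b9⊕b10⊕b11⊕b12⊕b13⊕b14⊕b15 = 0⊕0⊕1⊕1⊕1⊕1⊕1⊕1 = 0
Syndrome (s8...s1) = 0010 → position 2.
Flip bit 2: corrected codeword = 011000000111111
Data bits at positions 3,5,6,7,9,10,11,12,13,14,15: 10000111111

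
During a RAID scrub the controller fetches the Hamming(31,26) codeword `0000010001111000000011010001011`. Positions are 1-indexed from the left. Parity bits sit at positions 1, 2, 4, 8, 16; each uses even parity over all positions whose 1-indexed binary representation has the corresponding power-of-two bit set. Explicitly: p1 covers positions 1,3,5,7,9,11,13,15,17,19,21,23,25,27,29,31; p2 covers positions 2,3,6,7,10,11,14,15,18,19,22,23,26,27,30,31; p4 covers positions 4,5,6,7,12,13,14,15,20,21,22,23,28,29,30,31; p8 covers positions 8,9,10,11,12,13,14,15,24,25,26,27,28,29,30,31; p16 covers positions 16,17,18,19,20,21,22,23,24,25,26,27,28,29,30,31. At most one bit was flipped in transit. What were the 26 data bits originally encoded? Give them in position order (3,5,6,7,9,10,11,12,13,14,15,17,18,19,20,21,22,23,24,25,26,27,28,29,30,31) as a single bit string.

00100111100000011010001011

s1: b1⊕b3⊕b5⊕b7⊕b9⊕b11⊕b13⊕b15⊕b17⊕b19⊕b21⊕b23⊕b25⊕b27⊕b29⊕b31 = 0⊕0⊕0⊕0⊕0⊕1⊕1⊕0⊕0⊕0⊕1⊕0⊕0⊕0⊕0⊕1 = 0
s2: b2⊕b3⊕b6⊕b7⊕b10⊕b11⊕b14⊕b15⊕b18⊕b19⊕b22⊕b23⊕b26⊕b27⊕b30⊕b31 = 0⊕0⊕1⊕0⊕1⊕1⊕0⊕0⊕0⊕0⊕1⊕0⊕0⊕0⊕1⊕1 = 0
s4: b4⊕b5⊕b6⊕b7⊕b12⊕b13⊕b14⊕b15⊕b20⊕b21⊕b22⊕b23⊕b28⊕b29⊕b30⊕b31 = 0⊕0⊕1⊕0⊕1⊕1⊕0⊕0⊕0⊕1⊕1⊕0⊕1⊕0⊕1⊕1 = 0
s8: b8⊕b9⊕b10⊕b11⊕b12⊕b13⊕b14⊕b15⊕b24⊕b25⊕b26⊕b27⊕b28⊕b29⊕b30⊕b31 = 0⊕0⊕1⊕1⊕1⊕1⊕0⊕0⊕1⊕0⊕0⊕0⊕1⊕0⊕1⊕1 = 0
s16: b16⊕b17⊕b18⊕b19⊕b20⊕b21⊕b22⊕b23⊕b24⊕b25⊕b26⊕b27⊕b28⊕b29⊕b30⊕b31 = 0⊕0⊕0⊕0⊕0⊕1⊕1⊕0⊕1⊕0⊕0⊕0⊕1⊕0⊕1⊕1 = 0
Syndrome (s16...s1) = 00000 → position 0 (no error).
No correction needed.
Data bits at positions 3,5,6,7,9,10,11,12,13,14,15,17,18,19,20,21,22,23,24,25,26,27,28,29,30,31: 00100111100000011010001011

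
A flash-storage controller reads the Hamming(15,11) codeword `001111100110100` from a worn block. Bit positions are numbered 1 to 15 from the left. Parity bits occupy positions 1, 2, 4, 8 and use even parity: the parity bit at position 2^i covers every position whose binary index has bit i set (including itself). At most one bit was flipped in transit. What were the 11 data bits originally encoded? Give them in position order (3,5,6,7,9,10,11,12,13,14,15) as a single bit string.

11110110101

s1: b1⊕b3⊕b5⊕b7⊕b9⊕b11⊕b13⊕b15 = 0⊕1⊕1⊕1⊕0⊕1⊕1⊕0 = 1
s2: b2⊕b3⊕b6⊕b7⊕b10⊕b11⊕b14⊕b15 = 0⊕1⊕1⊕1⊕1⊕1⊕0⊕0 = 1
s4: b4⊕b5⊕b6⊕b7⊕b12⊕b13⊕b14⊕b15 = 1⊕1⊕1⊕1⊕0⊕1⊕0⊕0 = 1
s8: b8⊕b9⊕b10⊕b11⊕b12⊕b13⊕b14⊕b15 = 0⊕0⊕1⊕1⊕0⊕1⊕0⊕0 = 1
Syndrome (s8...s1) = 1111 → position 15.
Flip bit 15: corrected codeword = 001111100110101
Data bits at positions 3,5,6,7,9,10,11,12,13,14,15: 11110110101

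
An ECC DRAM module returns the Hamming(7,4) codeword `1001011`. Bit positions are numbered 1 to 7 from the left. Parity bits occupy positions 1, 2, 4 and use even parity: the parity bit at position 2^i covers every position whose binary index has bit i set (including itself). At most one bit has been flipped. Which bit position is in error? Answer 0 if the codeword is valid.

s1: b1⊕b3⊕b5⊕b7 = 1⊕0⊕0⊕1 = 0
s2: b2⊕b3⊕b6⊕b7 = 0⊕0⊕1⊕1 = 0
s4: b4⊕b5⊕b6⊕b7 = 1⊕0⊕1⊕1 = 1
Syndrome (s4...s1) = 100 → position 4.

4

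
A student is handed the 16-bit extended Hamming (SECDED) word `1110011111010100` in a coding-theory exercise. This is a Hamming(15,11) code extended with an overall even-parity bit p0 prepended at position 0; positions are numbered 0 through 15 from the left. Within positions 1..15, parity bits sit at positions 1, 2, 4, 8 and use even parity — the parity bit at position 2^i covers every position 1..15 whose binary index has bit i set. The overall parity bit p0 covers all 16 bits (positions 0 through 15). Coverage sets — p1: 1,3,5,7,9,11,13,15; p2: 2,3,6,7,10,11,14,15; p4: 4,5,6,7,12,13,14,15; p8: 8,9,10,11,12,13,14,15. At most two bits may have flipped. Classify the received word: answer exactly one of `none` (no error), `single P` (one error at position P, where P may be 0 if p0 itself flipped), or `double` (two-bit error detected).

none

s1: b1⊕b3⊕b5⊕b7⊕b9⊕b11⊕b13⊕b15 = 1⊕0⊕1⊕1⊕1⊕1⊕1⊕0 = 0
s2: b2⊕b3⊕b6⊕b7⊕b10⊕b11⊕b14⊕b15 = 1⊕0⊕1⊕1⊕0⊕1⊕0⊕0 = 0
s4: b4⊕b5⊕b6⊕b7⊕b12⊕b13⊕b14⊕b15 = 0⊕1⊕1⊕1⊕0⊕1⊕0⊕0 = 0
s8: b8⊕b9⊕b10⊕b11⊕b12⊕b13⊕b14⊕b15 = 1⊕1⊕0⊕1⊕0⊕1⊕0⊕0 = 0
Syndrome (s8...s1) = 0000 → position 0 (no error).
Overall parity (XOR of all 16 bits, including p0): 1⊕1⊕1⊕0⊕0⊕1⊕1⊕1⊕1⊕1⊕0⊕1⊕0⊕1⊕0⊕0 = 0
Overall=0, syndrome position=0 → no error.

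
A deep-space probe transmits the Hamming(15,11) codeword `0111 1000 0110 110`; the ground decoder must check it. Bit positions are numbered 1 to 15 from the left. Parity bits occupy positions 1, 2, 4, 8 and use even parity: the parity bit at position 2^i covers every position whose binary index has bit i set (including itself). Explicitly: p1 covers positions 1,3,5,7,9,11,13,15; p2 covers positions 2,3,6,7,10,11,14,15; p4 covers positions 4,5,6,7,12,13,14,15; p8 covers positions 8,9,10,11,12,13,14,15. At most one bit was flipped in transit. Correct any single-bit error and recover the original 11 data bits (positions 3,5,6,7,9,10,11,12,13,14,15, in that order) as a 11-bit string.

s1: b1⊕b3⊕b5⊕b7⊕b9⊕b11⊕b13⊕b15 = 0⊕1⊕1⊕0⊕0⊕1⊕1⊕0 = 0
s2: b2⊕b3⊕b6⊕b7⊕b10⊕b11⊕b14⊕b15 = 1⊕1⊕0⊕0⊕1⊕1⊕1⊕0 = 1
s4: b4⊕b5⊕b6⊕b7⊕b12⊕b13⊕b14⊕b15 = 1⊕1⊕0⊕0⊕0⊕1⊕1⊕0 = 0
s8: b8⊕b9⊕b10⊕b11⊕b12⊕b13⊕b14⊕b15 = 0⊕0⊕1⊕1⊕0⊕1⊕1⊕0 = 0
Syndrome (s8...s1) = 0010 → position 2.
Flip bit 2: corrected codeword = 001110000110110
Data bits at positions 3,5,6,7,9,10,11,12,13,14,15: 11000110110

11000110110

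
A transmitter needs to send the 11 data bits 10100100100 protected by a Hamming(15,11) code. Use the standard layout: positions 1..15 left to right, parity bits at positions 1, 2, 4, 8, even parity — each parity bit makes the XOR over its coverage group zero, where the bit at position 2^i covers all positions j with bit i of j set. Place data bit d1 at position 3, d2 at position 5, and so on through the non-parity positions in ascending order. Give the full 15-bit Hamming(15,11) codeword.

011001000100100

Place data bits at non-power-of-two positions: b3=1, b5=0, b6=1, b7=0, b9=0, b10=1, b11=0, b12=0, b13=1, b14=0, b15=0.
p1 = XOR of data positions {3,5,7,9,11,13,15} = 1⊕0⊕0⊕0⊕0⊕1⊕0 = 0
p2 = XOR of data positions {3,6,7,10,11,14,15} = 1⊕1⊕0⊕1⊕0⊕0⊕0 = 1
p4 = XOR of data positions {5,6,7,12,13,14,15} = 0⊕1⊕0⊕0⊕1⊕0⊕0 = 0
p8 = XOR of data positions {9,10,11,12,13,14,15} = 0⊕1⊕0⊕0⊕1⊕0⊕0 = 0
Codeword b1..b15 = 011001000100100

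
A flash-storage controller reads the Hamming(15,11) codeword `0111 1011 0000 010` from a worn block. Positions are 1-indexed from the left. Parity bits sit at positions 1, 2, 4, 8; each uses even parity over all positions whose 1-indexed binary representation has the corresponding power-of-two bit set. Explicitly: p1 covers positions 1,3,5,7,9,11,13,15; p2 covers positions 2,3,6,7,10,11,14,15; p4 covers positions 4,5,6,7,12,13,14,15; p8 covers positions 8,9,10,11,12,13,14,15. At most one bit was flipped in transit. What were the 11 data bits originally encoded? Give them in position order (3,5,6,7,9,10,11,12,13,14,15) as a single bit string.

11010000010

s1: b1⊕b3⊕b5⊕b7⊕b9⊕b11⊕b13⊕b15 = 0⊕1⊕1⊕1⊕0⊕0⊕0⊕0 = 1
s2: b2⊕b3⊕b6⊕b7⊕b10⊕b11⊕b14⊕b15 = 1⊕1⊕0⊕1⊕0⊕0⊕1⊕0 = 0
s4: b4⊕b5⊕b6⊕b7⊕b12⊕b13⊕b14⊕b15 = 1⊕1⊕0⊕1⊕0⊕0⊕1⊕0 = 0
s8: b8⊕b9⊕b10⊕b11⊕b12⊕b13⊕b14⊕b15 = 1⊕0⊕0⊕0⊕0⊕0⊕1⊕0 = 0
Syndrome (s8...s1) = 0001 → position 1.
Flip bit 1: corrected codeword = 111110110000010
Data bits at positions 3,5,6,7,9,10,11,12,13,14,15: 11010000010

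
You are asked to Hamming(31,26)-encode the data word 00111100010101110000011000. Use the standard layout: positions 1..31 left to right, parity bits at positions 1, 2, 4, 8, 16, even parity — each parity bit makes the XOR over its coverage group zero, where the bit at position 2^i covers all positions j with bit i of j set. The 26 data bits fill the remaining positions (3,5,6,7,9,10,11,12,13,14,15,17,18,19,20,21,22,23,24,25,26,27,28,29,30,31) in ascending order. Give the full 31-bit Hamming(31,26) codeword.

0000011111000100101110000011000

Place data bits at non-power-of-two positions: b3=0, b5=0, b6=1, b7=1, b9=1, b10=1, b11=0, b12=0, b13=0, b14=1, b15=0, b17=1, b18=0, b19=1, b20=1, b21=1, b22=0, b23=0, b24=0, b25=0, b26=0, b27=1, b28=1, b29=0, b30=0, b31=0.
p1 = XOR of data positions {3,5,7,9,11,13,15,17,19,21,23,25,27,29,31} = 0⊕0⊕1⊕1⊕0⊕0⊕0⊕1⊕1⊕1⊕0⊕0⊕1⊕0⊕0 = 0
p2 = XOR of data positions {3,6,7,10,11,14,15,18,19,22,23,26,27,30,31} = 0⊕1⊕1⊕1⊕0⊕1⊕0⊕0⊕1⊕0⊕0⊕0⊕1⊕0⊕0 = 0
p4 = XOR of data positions {5,6,7,12,13,14,15,20,21,22,23,28,29,30,31} = 0⊕1⊕1⊕0⊕0⊕1⊕0⊕1⊕1⊕0⊕0⊕1⊕0⊕0⊕0 = 0
p8 = XOR of data positions {9,10,11,12,13,14,15,24,25,26,27,28,29,30,31} = 1⊕1⊕0⊕0⊕0⊕1⊕0⊕0⊕0⊕0⊕1⊕1⊕0⊕0⊕0 = 1
p16 = XOR of data positions {17,18,19,20,21,22,23,24,25,26,27,28,29,30,31} = 1⊕0⊕1⊕1⊕1⊕0⊕0⊕0⊕0⊕0⊕1⊕1⊕0⊕0⊕0 = 0
Codeword b1..b31 = 0000011111000100101110000011000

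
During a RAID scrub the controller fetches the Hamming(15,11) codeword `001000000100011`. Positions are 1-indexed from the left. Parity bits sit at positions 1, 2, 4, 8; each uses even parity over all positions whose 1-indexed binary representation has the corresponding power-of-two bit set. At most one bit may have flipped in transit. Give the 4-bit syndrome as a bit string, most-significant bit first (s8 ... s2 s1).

s1: b1⊕b3⊕b5⊕b7⊕b9⊕b11⊕b13⊕b15 = 0⊕1⊕0⊕0⊕0⊕0⊕0⊕1 = 0
s2: b2⊕b3⊕b6⊕b7⊕b10⊕b11⊕b14⊕b15 = 0⊕1⊕0⊕0⊕1⊕0⊕1⊕1 = 0
s4: b4⊕b5⊕b6⊕b7⊕b12⊕b13⊕b14⊕b15 = 0⊕0⊕0⊕0⊕0⊕0⊕1⊕1 = 0
s8: b8⊕b9⊕b10⊕b11⊕b12⊕b13⊕b14⊕b15 = 0⊕0⊕1⊕0⊕0⊕0⊕1⊕1 = 1
Syndrome (s8...s1) = 1000 → position 8.

1000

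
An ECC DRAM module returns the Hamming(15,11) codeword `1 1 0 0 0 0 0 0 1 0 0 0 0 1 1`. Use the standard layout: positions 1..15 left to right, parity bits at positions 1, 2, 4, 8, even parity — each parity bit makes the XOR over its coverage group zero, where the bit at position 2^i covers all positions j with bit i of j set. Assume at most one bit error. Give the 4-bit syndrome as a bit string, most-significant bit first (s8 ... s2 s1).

s1: b1⊕b3⊕b5⊕b7⊕b9⊕b11⊕b13⊕b15 = 1⊕0⊕0⊕0⊕1⊕0⊕0⊕1 = 1
s2: b2⊕b3⊕b6⊕b7⊕b10⊕b11⊕b14⊕b15 = 1⊕0⊕0⊕0⊕0⊕0⊕1⊕1 = 1
s4: b4⊕b5⊕b6⊕b7⊕b12⊕b13⊕b14⊕b15 = 0⊕0⊕0⊕0⊕0⊕0⊕1⊕1 = 0
s8: b8⊕b9⊕b10⊕b11⊕b12⊕b13⊕b14⊕b15 = 0⊕1⊕0⊕0⊕0⊕0⊕1⊕1 = 1
Syndrome (s8...s1) = 1011 → position 11.

1011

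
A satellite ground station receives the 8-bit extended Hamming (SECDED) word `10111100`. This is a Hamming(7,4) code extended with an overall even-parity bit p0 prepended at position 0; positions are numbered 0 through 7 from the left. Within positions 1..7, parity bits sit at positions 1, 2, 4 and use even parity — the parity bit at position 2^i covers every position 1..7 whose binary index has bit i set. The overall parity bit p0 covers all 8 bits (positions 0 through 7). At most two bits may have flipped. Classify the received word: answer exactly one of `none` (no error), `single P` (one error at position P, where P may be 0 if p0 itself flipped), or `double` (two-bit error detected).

s1: b1⊕b3⊕b5⊕b7 = 0⊕1⊕1⊕0 = 0
s2: b2⊕b3⊕b6⊕b7 = 1⊕1⊕0⊕0 = 0
s4: b4⊕b5⊕b6⊕b7 = 1⊕1⊕0⊕0 = 0
Syndrome (s4...s1) = 000 → position 0 (no error).
Overall parity (XOR of all 8 bits, including p0): 1⊕0⊕1⊕1⊕1⊕1⊕0⊕0 = 1
Overall=1, syndrome position=0 → single-bit error at position 0.

single 0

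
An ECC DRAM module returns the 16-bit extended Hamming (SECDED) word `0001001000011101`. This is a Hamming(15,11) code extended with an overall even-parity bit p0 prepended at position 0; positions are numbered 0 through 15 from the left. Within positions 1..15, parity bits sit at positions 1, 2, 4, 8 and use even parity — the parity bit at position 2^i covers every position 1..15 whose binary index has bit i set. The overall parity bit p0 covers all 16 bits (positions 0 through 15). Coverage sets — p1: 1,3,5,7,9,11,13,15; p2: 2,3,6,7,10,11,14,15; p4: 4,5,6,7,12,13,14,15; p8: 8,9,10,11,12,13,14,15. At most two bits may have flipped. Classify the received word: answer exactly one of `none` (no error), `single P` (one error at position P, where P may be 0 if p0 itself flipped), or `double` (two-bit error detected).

none

s1: b1⊕b3⊕b5⊕b7⊕b9⊕b11⊕b13⊕b15 = 0⊕1⊕0⊕0⊕0⊕1⊕1⊕1 = 0
s2: b2⊕b3⊕b6⊕b7⊕b10⊕b11⊕b14⊕b15 = 0⊕1⊕1⊕0⊕0⊕1⊕0⊕1 = 0
s4: b4⊕b5⊕b6⊕b7⊕b12⊕b13⊕b14⊕b15 = 0⊕0⊕1⊕0⊕1⊕1⊕0⊕1 = 0
s8: b8⊕b9⊕b10⊕b11⊕b12⊕b13⊕b14⊕b15 = 0⊕0⊕0⊕1⊕1⊕1⊕0⊕1 = 0
Syndrome (s8...s1) = 0000 → position 0 (no error).
Overall parity (XOR of all 16 bits, including p0): 0⊕0⊕0⊕1⊕0⊕0⊕1⊕0⊕0⊕0⊕0⊕1⊕1⊕1⊕0⊕1 = 0
Overall=0, syndrome position=0 → no error.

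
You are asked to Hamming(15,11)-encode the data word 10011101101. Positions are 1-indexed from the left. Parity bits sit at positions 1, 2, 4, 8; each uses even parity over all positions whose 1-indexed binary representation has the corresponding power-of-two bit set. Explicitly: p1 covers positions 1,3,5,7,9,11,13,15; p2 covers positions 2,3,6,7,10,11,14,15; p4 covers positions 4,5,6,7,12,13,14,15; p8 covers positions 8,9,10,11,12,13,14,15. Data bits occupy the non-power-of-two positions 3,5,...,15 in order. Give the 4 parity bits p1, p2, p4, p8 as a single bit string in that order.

Place data bits at non-power-of-two positions: b3=1, b5=0, b6=0, b7=1, b9=1, b10=1, b11=0, b12=1, b13=1, b14=0, b15=1.
p1 = XOR of data positions {3,5,7,9,11,13,15} = 1⊕0⊕1⊕1⊕0⊕1⊕1 = 1
p2 = XOR of data positions {3,6,7,10,11,14,15} = 1⊕0⊕1⊕1⊕0⊕0⊕1 = 0
p4 = XOR of data positions {5,6,7,12,13,14,15} = 0⊕0⊕1⊕1⊕1⊕0⊕1 = 0
p8 = XOR of data positions {9,10,11,12,13,14,15} = 1⊕1⊕0⊕1⊕1⊕0⊕1 = 1
Parity bits p1,p2,p4,p8 = 1001

1001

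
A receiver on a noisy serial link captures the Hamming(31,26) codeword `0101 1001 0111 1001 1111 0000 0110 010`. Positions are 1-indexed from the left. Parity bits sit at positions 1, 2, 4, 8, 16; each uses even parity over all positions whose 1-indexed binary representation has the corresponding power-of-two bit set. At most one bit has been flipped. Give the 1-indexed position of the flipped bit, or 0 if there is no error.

s1: b1⊕b3⊕b5⊕b7⊕b9⊕b11⊕b13⊕b15⊕b17⊕b19⊕b21⊕b23⊕b25⊕b27⊕b29⊕b31 = 0⊕0⊕1⊕0⊕0⊕1⊕1⊕0⊕1⊕1⊕0⊕0⊕0⊕1⊕0⊕0 = 0
s2: b2⊕b3⊕b6⊕b7⊕b10⊕b11⊕b14⊕b15⊕b18⊕b19⊕b22⊕b23⊕b26⊕b27⊕b30⊕b31 = 1⊕0⊕0⊕0⊕1⊕1⊕0⊕0⊕1⊕1⊕0⊕0⊕1⊕1⊕1⊕0 = 0
s4: b4⊕b5⊕b6⊕b7⊕b12⊕b13⊕b14⊕b15⊕b20⊕b21⊕b22⊕b23⊕b28⊕b29⊕b30⊕b31 = 1⊕1⊕0⊕0⊕1⊕1⊕0⊕0⊕1⊕0⊕0⊕0⊕0⊕0⊕1⊕0 = 0
s8: b8⊕b9⊕b10⊕b11⊕b12⊕b13⊕b14⊕b15⊕b24⊕b25⊕b26⊕b27⊕b28⊕b29⊕b30⊕b31 = 1⊕0⊕1⊕1⊕1⊕1⊕0⊕0⊕0⊕0⊕1⊕1⊕0⊕0⊕1⊕0 = 0
s16: b16⊕b17⊕b18⊕b19⊕b20⊕b21⊕b22⊕b23⊕b24⊕b25⊕b26⊕b27⊕b28⊕b29⊕b30⊕b31 = 1⊕1⊕1⊕1⊕1⊕0⊕0⊕0⊕0⊕0⊕1⊕1⊕0⊕0⊕1⊕0 = 0
Syndrome (s16...s1) = 00000 → position 0 (no error).

0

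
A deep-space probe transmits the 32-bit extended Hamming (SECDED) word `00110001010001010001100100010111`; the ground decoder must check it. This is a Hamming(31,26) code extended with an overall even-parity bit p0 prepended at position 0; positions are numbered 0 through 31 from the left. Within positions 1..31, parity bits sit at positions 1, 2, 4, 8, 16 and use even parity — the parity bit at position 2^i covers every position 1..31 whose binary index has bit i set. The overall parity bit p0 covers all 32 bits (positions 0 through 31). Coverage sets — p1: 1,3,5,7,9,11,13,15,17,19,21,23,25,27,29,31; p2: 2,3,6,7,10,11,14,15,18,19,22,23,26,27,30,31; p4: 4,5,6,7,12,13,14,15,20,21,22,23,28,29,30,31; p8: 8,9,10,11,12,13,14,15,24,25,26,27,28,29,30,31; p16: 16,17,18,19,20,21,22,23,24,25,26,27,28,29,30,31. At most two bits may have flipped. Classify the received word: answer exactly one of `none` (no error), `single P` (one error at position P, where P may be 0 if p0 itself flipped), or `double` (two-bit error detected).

single 26

s1: b1⊕b3⊕b5⊕b7⊕b9⊕b11⊕b13⊕b15⊕b17⊕b19⊕b21⊕b23⊕b25⊕b27⊕b29⊕b31 = 0⊕1⊕0⊕1⊕1⊕0⊕1⊕1⊕0⊕1⊕0⊕1⊕0⊕1⊕1⊕1 = 0
s2: b2⊕b3⊕b6⊕b7⊕b10⊕b11⊕b14⊕b15⊕b18⊕b19⊕b22⊕b23⊕b26⊕b27⊕b30⊕b31 = 1⊕1⊕0⊕1⊕0⊕0⊕0⊕1⊕0⊕1⊕0⊕1⊕0⊕1⊕1⊕1 = 1
s4: b4⊕b5⊕b6⊕b7⊕b12⊕b13⊕b14⊕b15⊕b20⊕b21⊕b22⊕b23⊕b28⊕b29⊕b30⊕b31 = 0⊕0⊕0⊕1⊕0⊕1⊕0⊕1⊕1⊕0⊕0⊕1⊕0⊕1⊕1⊕1 = 0
s8: b8⊕b9⊕b10⊕b11⊕b12⊕b13⊕b14⊕b15⊕b24⊕b25⊕b26⊕b27⊕b28⊕b29⊕b30⊕b31 = 0⊕1⊕0⊕0⊕0⊕1⊕0⊕1⊕0⊕0⊕0⊕1⊕0⊕1⊕1⊕1 = 1
s16: b16⊕b17⊕b18⊕b19⊕b20⊕b21⊕b22⊕b23⊕b24⊕b25⊕b26⊕b27⊕b28⊕b29⊕b30⊕b31 = 0⊕0⊕0⊕1⊕1⊕0⊕0⊕1⊕0⊕0⊕0⊕1⊕0⊕1⊕1⊕1 = 1
Syndrome (s16...s1) = 11010 → position 26.
Overall parity (XOR of all 32 bits, including p0): 0⊕0⊕1⊕1⊕0⊕0⊕0⊕1⊕0⊕1⊕0⊕0⊕0⊕1⊕0⊕1⊕0⊕0⊕0⊕1⊕1⊕0⊕0⊕1⊕0⊕0⊕0⊕1⊕0⊕1⊕1⊕1 = 1
Overall=1, syndrome position=26 → single-bit error at position 26.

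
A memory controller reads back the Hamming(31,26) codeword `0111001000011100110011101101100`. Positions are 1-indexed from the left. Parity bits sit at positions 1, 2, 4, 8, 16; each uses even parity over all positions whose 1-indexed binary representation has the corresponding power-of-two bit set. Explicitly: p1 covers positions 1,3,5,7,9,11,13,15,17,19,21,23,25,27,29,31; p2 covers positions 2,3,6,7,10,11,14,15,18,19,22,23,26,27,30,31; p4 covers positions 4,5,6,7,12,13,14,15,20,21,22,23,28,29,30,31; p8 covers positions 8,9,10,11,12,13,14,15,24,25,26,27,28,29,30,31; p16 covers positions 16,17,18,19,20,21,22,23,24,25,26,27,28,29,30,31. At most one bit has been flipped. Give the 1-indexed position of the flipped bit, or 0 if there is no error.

s1: b1⊕b3⊕b5⊕b7⊕b9⊕b11⊕b13⊕b15⊕b17⊕b19⊕b21⊕b23⊕b25⊕b27⊕b29⊕b31 = 0⊕1⊕0⊕1⊕0⊕0⊕1⊕0⊕1⊕0⊕1⊕1⊕1⊕0⊕1⊕0 = 0
s2: b2⊕b3⊕b6⊕b7⊕b10⊕b11⊕b14⊕b15⊕b18⊕b19⊕b22⊕b23⊕b26⊕b27⊕b30⊕b31 = 1⊕1⊕0⊕1⊕0⊕0⊕1⊕0⊕1⊕0⊕1⊕1⊕1⊕0⊕0⊕0 = 0
s4: b4⊕b5⊕b6⊕b7⊕b12⊕b13⊕b14⊕b15⊕b20⊕b21⊕b22⊕b23⊕b28⊕b29⊕b30⊕b31 = 1⊕0⊕0⊕1⊕1⊕1⊕1⊕0⊕0⊕1⊕1⊕1⊕1⊕1⊕0⊕0 = 0
s8: b8⊕b9⊕b10⊕b11⊕b12⊕b13⊕b14⊕b15⊕b24⊕b25⊕b26⊕b27⊕b28⊕b29⊕b30⊕b31 = 0⊕0⊕0⊕0⊕1⊕1⊕1⊕0⊕0⊕1⊕1⊕0⊕1⊕1⊕0⊕0 = 1
s16: b16⊕b17⊕b18⊕b19⊕b20⊕b21⊕b22⊕b23⊕b24⊕b25⊕b26⊕b27⊕b28⊕b29⊕b30⊕b31 = 0⊕1⊕1⊕0⊕0⊕1⊕1⊕1⊕0⊕1⊕1⊕0⊕1⊕1⊕0⊕0 = 1
Syndrome (s16...s1) = 11000 → position 24.

24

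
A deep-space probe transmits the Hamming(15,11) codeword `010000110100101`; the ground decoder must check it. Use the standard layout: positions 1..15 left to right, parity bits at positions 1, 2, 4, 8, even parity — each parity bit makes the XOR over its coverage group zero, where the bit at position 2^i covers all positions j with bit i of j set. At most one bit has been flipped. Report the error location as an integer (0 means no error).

s1: b1⊕b3⊕b5⊕b7⊕b9⊕b11⊕b13⊕b15 = 0⊕0⊕0⊕1⊕0⊕0⊕1⊕1 = 1
s2: b2⊕b3⊕b6⊕b7⊕b10⊕b11⊕b14⊕b15 = 1⊕0⊕0⊕1⊕1⊕0⊕0⊕1 = 0
s4: b4⊕b5⊕b6⊕b7⊕b12⊕b13⊕b14⊕b15 = 0⊕0⊕0⊕1⊕0⊕1⊕0⊕1 = 1
s8: b8⊕b9⊕b10⊕b11⊕b12⊕b13⊕b14⊕b15 = 1⊕0⊕1⊕0⊕0⊕1⊕0⊕1 = 0
Syndrome (s8...s1) = 0101 → position 5.

5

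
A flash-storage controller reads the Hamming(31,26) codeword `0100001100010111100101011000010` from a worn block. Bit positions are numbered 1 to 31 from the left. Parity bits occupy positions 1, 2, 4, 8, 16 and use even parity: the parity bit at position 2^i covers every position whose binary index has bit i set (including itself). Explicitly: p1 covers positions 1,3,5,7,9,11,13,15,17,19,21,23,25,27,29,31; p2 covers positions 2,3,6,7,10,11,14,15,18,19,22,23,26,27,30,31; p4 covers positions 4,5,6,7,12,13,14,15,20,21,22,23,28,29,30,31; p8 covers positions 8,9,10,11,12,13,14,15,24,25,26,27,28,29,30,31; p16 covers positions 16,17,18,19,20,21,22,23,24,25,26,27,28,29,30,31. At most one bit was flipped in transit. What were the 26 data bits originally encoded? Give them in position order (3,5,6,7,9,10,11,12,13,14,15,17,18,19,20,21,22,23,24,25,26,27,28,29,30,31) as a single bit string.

00010001011100101011001010

s1: b1⊕b3⊕b5⊕b7⊕b9⊕b11⊕b13⊕b15⊕b17⊕b19⊕b21⊕b23⊕b25⊕b27⊕b29⊕b31 = 0⊕0⊕0⊕1⊕0⊕0⊕0⊕1⊕1⊕0⊕0⊕0⊕1⊕0⊕0⊕0 = 0
s2: b2⊕b3⊕b6⊕b7⊕b10⊕b11⊕b14⊕b15⊕b18⊕b19⊕b22⊕b23⊕b26⊕b27⊕b30⊕b31 = 1⊕0⊕0⊕1⊕0⊕0⊕1⊕1⊕0⊕0⊕1⊕0⊕0⊕0⊕1⊕0 = 0
s4: b4⊕b5⊕b6⊕b7⊕b12⊕b13⊕b14⊕b15⊕b20⊕b21⊕b22⊕b23⊕b28⊕b29⊕b30⊕b31 = 0⊕0⊕0⊕1⊕1⊕0⊕1⊕1⊕1⊕0⊕1⊕0⊕0⊕0⊕1⊕0 = 1
s8: b8⊕b9⊕b10⊕b11⊕b12⊕b13⊕b14⊕b15⊕b24⊕b25⊕b26⊕b27⊕b28⊕b29⊕b30⊕b31 = 1⊕0⊕0⊕0⊕1⊕0⊕1⊕1⊕1⊕1⊕0⊕0⊕0⊕0⊕1⊕0 = 1
s16: b16⊕b17⊕b18⊕b19⊕b20⊕b21⊕b22⊕b23⊕b24⊕b25⊕b26⊕b27⊕b28⊕b29⊕b30⊕b31 = 1⊕1⊕0⊕0⊕1⊕0⊕1⊕0⊕1⊕1⊕0⊕0⊕0⊕0⊕1⊕0 = 1
Syndrome (s16...s1) = 11100 → position 28.
Flip bit 28: corrected codeword = 0100001100010111100101011001010
Data bits at positions 3,5,6,7,9,10,11,12,13,14,15,17,18,19,20,21,22,23,24,25,26,27,28,29,30,31: 00010001011100101011001010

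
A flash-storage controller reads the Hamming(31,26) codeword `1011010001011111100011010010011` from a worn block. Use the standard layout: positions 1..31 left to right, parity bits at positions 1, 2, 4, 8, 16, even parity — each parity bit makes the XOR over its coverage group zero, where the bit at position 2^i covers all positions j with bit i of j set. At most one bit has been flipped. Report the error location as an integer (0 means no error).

s1: b1⊕b3⊕b5⊕b7⊕b9⊕b11⊕b13⊕b15⊕b17⊕b19⊕b21⊕b23⊕b25⊕b27⊕b29⊕b31 = 1⊕1⊕0⊕0⊕0⊕0⊕1⊕1⊕1⊕0⊕1⊕0⊕0⊕1⊕0⊕1 = 0
s2: b2⊕b3⊕b6⊕b7⊕b10⊕b11⊕b14⊕b15⊕b18⊕b19⊕b22⊕b23⊕b26⊕b27⊕b30⊕b31 = 0⊕1⊕1⊕0⊕1⊕0⊕1⊕1⊕0⊕0⊕1⊕0⊕0⊕1⊕1⊕1 = 1
s4: b4⊕b5⊕b6⊕b7⊕b12⊕b13⊕b14⊕b15⊕b20⊕b21⊕b22⊕b23⊕b28⊕b29⊕b30⊕b31 = 1⊕0⊕1⊕0⊕1⊕1⊕1⊕1⊕0⊕1⊕1⊕0⊕0⊕0⊕1⊕1 = 0
s8: b8⊕b9⊕b10⊕b11⊕b12⊕b13⊕b14⊕b15⊕b24⊕b25⊕b26⊕b27⊕b28⊕b29⊕b30⊕b31 = 0⊕0⊕1⊕0⊕1⊕1⊕1⊕1⊕1⊕0⊕0⊕1⊕0⊕0⊕1⊕1 = 1
s16: b16⊕b17⊕b18⊕b19⊕b20⊕b21⊕b22⊕b23⊕b24⊕b25⊕b26⊕b27⊕b28⊕b29⊕b30⊕b31 = 1⊕1⊕0⊕0⊕0⊕1⊕1⊕0⊕1⊕0⊕0⊕1⊕0⊕0⊕1⊕1 = 0
Syndrome (s16...s1) = 01010 → position 10.

10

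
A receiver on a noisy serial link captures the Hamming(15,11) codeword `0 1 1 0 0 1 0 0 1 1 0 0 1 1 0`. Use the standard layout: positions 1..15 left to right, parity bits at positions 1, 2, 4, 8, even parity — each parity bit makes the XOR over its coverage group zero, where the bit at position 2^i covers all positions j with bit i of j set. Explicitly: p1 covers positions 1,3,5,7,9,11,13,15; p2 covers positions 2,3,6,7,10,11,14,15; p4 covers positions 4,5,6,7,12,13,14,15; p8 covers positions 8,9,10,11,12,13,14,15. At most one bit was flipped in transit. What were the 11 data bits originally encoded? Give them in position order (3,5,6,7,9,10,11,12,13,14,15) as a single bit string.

10111100110

s1: b1⊕b3⊕b5⊕b7⊕b9⊕b11⊕b13⊕b15 = 0⊕1⊕0⊕0⊕1⊕0⊕1⊕0 = 1
s2: b2⊕b3⊕b6⊕b7⊕b10⊕b11⊕b14⊕b15 = 1⊕1⊕1⊕0⊕1⊕0⊕1⊕0 = 1
s4: b4⊕b5⊕b6⊕b7⊕b12⊕b13⊕b14⊕b15 = 0⊕0⊕1⊕0⊕0⊕1⊕1⊕0 = 1
s8: b8⊕b9⊕b10⊕b11⊕b12⊕b13⊕b14⊕b15 = 0⊕1⊕1⊕0⊕0⊕1⊕1⊕0 = 0
Syndrome (s8...s1) = 0111 → position 7.
Flip bit 7: corrected codeword = 011001101100110
Data bits at positions 3,5,6,7,9,10,11,12,13,14,15: 10111100110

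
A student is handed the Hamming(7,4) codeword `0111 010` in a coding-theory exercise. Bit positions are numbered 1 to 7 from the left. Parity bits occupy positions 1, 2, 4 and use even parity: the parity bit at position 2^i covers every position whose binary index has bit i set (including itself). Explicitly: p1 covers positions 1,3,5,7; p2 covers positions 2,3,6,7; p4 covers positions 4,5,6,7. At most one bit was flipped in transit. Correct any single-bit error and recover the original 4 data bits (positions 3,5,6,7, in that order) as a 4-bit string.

s1: b1⊕b3⊕b5⊕b7 = 0⊕1⊕0⊕0 = 1
s2: b2⊕b3⊕b6⊕b7 = 1⊕1⊕1⊕0 = 1
s4: b4⊕b5⊕b6⊕b7 = 1⊕0⊕1⊕0 = 0
Syndrome (s4...s1) = 011 → position 3.
Flip bit 3: corrected codeword = 0101010
Data bits at positions 3,5,6,7: 0010

0010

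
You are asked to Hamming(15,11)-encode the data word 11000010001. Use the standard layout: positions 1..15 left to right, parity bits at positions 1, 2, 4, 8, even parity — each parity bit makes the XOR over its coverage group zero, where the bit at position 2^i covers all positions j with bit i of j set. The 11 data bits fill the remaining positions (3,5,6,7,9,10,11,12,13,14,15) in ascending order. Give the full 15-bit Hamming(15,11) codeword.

Place data bits at non-power-of-two positions: b3=1, b5=1, b6=0, b7=0, b9=0, b10=0, b11=1, b12=0, b13=0, b14=0, b15=1.
p1 = XOR of data positions {3,5,7,9,11,13,15} = 1⊕1⊕0⊕0⊕1⊕0⊕1 = 0
p2 = XOR of data positions {3,6,7,10,11,14,15} = 1⊕0⊕0⊕0⊕1⊕0⊕1 = 1
p4 = XOR of data positions {5,6,7,12,13,14,15} = 1⊕0⊕0⊕0⊕0⊕0⊕1 = 0
p8 = XOR of data positions {9,10,11,12,13,14,15} = 0⊕0⊕1⊕0⊕0⊕0⊕1 = 0
Codeword b1..b15 = 011010000010001

011010000010001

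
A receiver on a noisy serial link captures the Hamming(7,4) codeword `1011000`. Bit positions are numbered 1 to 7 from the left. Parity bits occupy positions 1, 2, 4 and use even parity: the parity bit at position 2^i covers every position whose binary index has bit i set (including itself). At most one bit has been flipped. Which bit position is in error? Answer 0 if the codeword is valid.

s1: b1⊕b3⊕b5⊕b7 = 1⊕1⊕0⊕0 = 0
s2: b2⊕b3⊕b6⊕b7 = 0⊕1⊕0⊕0 = 1
s4: b4⊕b5⊕b6⊕b7 = 1⊕0⊕0⊕0 = 1
Syndrome (s4...s1) = 110 → position 6.

6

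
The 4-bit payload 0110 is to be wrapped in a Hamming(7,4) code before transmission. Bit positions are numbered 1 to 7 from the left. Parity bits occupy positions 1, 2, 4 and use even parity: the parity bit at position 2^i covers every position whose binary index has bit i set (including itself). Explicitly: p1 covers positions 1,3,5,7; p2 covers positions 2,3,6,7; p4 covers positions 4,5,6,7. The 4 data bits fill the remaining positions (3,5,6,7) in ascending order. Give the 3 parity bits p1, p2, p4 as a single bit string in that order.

Place data bits at non-power-of-two positions: b3=0, b5=1, b6=1, b7=0.
p1 = XOR of data positions {3,5,7} = 0⊕1⊕0 = 1
p2 = XOR of data positions {3,6,7} = 0⊕1⊕0 = 1
p4 = XOR of data positions {5,6,7} = 1⊕1⊕0 = 0
Parity bits p1,p2,p4 = 110

110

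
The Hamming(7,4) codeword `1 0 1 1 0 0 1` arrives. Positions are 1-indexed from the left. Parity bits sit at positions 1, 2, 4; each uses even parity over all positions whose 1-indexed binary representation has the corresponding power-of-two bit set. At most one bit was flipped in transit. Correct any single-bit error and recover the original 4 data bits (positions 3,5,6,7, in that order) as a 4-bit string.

s1: b1⊕b3⊕b5⊕b7 = 1⊕1⊕0⊕1 = 1
s2: b2⊕b3⊕b6⊕b7 = 0⊕1⊕0⊕1 = 0
s4: b4⊕b5⊕b6⊕b7 = 1⊕0⊕0⊕1 = 0
Syndrome (s4...s1) = 001 → position 1.
Flip bit 1: corrected codeword = 0011001
Data bits at positions 3,5,6,7: 1001

1001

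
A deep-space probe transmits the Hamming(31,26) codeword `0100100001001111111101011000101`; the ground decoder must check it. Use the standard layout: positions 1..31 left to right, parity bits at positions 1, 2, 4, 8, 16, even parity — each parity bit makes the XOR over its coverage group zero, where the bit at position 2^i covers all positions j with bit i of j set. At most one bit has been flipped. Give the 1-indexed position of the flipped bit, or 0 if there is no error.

s1: b1⊕b3⊕b5⊕b7⊕b9⊕b11⊕b13⊕b15⊕b17⊕b19⊕b21⊕b23⊕b25⊕b27⊕b29⊕b31 = 0⊕0⊕1⊕0⊕0⊕0⊕1⊕1⊕1⊕1⊕0⊕0⊕1⊕0⊕1⊕1 = 0
s2: b2⊕b3⊕b6⊕b7⊕b10⊕b11⊕b14⊕b15⊕b18⊕b19⊕b22⊕b23⊕b26⊕b27⊕b30⊕b31 = 1⊕0⊕0⊕0⊕1⊕0⊕1⊕1⊕1⊕1⊕1⊕0⊕0⊕0⊕0⊕1 = 0
s4: b4⊕b5⊕b6⊕b7⊕b12⊕b13⊕b14⊕b15⊕b20⊕b21⊕b22⊕b23⊕b28⊕b29⊕b30⊕b31 = 0⊕1⊕0⊕0⊕0⊕1⊕1⊕1⊕1⊕0⊕1⊕0⊕0⊕1⊕0⊕1 = 0
s8: b8⊕b9⊕b10⊕b11⊕b12⊕b13⊕b14⊕b15⊕b24⊕b25⊕b26⊕b27⊕b28⊕b29⊕b30⊕b31 = 0⊕0⊕1⊕0⊕0⊕1⊕1⊕1⊕1⊕1⊕0⊕0⊕0⊕1⊕0⊕1 = 0
s16: b16⊕b17⊕b18⊕b19⊕b20⊕b21⊕b22⊕b23⊕b24⊕b25⊕b26⊕b27⊕b28⊕b29⊕b30⊕b31 = 1⊕1⊕1⊕1⊕1⊕0⊕1⊕0⊕1⊕1⊕0⊕0⊕0⊕1⊕0⊕1 = 0
Syndrome (s16...s1) = 00000 → position 0 (no error).

0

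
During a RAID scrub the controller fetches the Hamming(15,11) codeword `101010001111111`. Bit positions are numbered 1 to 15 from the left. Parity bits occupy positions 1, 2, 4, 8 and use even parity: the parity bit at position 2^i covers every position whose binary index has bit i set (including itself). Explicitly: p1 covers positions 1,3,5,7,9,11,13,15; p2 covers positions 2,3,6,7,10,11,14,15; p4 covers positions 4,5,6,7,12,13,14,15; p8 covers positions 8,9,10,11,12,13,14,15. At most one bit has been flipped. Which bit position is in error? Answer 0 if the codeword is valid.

15

s1: b1⊕b3⊕b5⊕b7⊕b9⊕b11⊕b13⊕b15 = 1⊕1⊕1⊕0⊕1⊕1⊕1⊕1 = 1
s2: b2⊕b3⊕b6⊕b7⊕b10⊕b11⊕b14⊕b15 = 0⊕1⊕0⊕0⊕1⊕1⊕1⊕1 = 1
s4: b4⊕b5⊕b6⊕b7⊕b12⊕b13⊕b14⊕b15 = 0⊕1⊕0⊕0⊕1⊕1⊕1⊕1 = 1
s8: b8⊕b9⊕b10⊕b11⊕b12⊕b13⊕b14⊕b15 = 0⊕1⊕1⊕1⊕1⊕1⊕1⊕1 = 1
Syndrome (s8...s1) = 1111 → position 15.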